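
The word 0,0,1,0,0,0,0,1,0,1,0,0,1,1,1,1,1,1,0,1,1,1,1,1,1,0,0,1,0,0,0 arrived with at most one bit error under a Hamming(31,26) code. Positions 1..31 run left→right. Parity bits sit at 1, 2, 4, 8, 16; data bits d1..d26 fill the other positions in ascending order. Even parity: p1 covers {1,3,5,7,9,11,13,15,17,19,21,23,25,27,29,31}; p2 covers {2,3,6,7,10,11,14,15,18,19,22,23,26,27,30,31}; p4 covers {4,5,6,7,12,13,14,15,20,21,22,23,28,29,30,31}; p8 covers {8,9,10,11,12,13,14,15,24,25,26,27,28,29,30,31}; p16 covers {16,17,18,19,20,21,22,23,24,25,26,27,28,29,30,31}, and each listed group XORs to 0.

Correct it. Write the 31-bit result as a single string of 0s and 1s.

s1 (pos 1,3,5,7,9,11,13,15,17,19,21,23,25,27,29,31): 0⊕1⊕0⊕0⊕0⊕0⊕1⊕1⊕1⊕0⊕1⊕1⊕1⊕0⊕0⊕0 = 1
s2 (pos 2,3,6,7,10,11,14,15,18,19,22,23,26,27,30,31): 0⊕1⊕0⊕0⊕1⊕0⊕1⊕1⊕1⊕0⊕1⊕1⊕0⊕0⊕0⊕0 = 1
s4 (pos 4,5,6,7,12,13,14,15,20,21,22,23,28,29,30,31): 0⊕0⊕0⊕0⊕0⊕1⊕1⊕1⊕1⊕1⊕1⊕1⊕1⊕0⊕0⊕0 = 0
s8 (pos 8,9,10,11,12,13,14,15,24,25,26,27,28,29,30,31): 1⊕0⊕1⊕0⊕0⊕1⊕1⊕1⊕1⊕1⊕0⊕0⊕1⊕0⊕0⊕0 = 0
s16 (pos 16,17,18,19,20,21,22,23,24,25,26,27,28,29,30,31): 1⊕1⊕1⊕0⊕1⊕1⊕1⊕1⊕1⊕1⊕0⊕0⊕1⊕0⊕0⊕0 = 0
Syndrome s16…s1 = 00011 → error at position 3.
Flip position 3: 0010000101001111110111111001000 → 0000000101001111110111111001000

0000000101001111110111111001000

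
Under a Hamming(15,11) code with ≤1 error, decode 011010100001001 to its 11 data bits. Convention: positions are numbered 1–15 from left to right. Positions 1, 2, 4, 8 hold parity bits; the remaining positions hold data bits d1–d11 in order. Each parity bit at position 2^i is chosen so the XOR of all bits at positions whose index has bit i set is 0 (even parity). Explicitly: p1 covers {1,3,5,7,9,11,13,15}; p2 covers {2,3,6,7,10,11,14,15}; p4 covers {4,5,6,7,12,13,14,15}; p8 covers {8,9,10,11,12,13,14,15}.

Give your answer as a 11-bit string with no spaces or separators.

s1 (pos 1,3,5,7,9,11,13,15): 0⊕1⊕1⊕1⊕0⊕0⊕0⊕1 = 0
s2 (pos 2,3,6,7,10,11,14,15): 1⊕1⊕0⊕1⊕0⊕0⊕0⊕1 = 0
s4 (pos 4,5,6,7,12,13,14,15): 0⊕1⊕0⊕1⊕1⊕0⊕0⊕1 = 0
s8 (pos 8,9,10,11,12,13,14,15): 0⊕0⊕0⊕0⊕1⊕0⊕0⊕1 = 0
Syndrome s8…s1 = 0000 → no error.
Read data bits from positions 3,5,6,7,9,10,11,12,13,14,15: 11010001001

11010001001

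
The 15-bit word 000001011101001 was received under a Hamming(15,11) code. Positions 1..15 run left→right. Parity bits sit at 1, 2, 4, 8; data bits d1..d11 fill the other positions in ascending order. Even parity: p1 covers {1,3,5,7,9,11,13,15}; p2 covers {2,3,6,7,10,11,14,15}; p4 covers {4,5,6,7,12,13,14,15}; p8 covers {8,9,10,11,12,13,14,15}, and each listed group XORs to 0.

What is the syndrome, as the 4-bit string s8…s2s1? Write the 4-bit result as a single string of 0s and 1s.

s1 (pos 1,3,5,7,9,11,13,15): 0⊕0⊕0⊕0⊕1⊕0⊕0⊕1 = 0
s2 (pos 2,3,6,7,10,11,14,15): 0⊕0⊕1⊕0⊕1⊕0⊕0⊕1 = 1
s4 (pos 4,5,6,7,12,13,14,15): 0⊕0⊕1⊕0⊕1⊕0⊕0⊕1 = 1
s8 (pos 8,9,10,11,12,13,14,15): 1⊕1⊕1⊕0⊕1⊕0⊕0⊕1 = 1
Syndrome s8…s1 = 1110 → error at position 14.

1110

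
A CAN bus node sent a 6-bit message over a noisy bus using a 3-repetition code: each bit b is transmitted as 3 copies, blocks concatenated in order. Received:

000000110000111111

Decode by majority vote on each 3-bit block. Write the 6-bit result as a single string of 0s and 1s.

Block 1 (000): 0 ones → 0
Block 2 (000): 0 ones → 0
Block 3 (110): 2 ones → 1
Block 4 (000): 0 ones → 0
Block 5 (111): 3 ones → 1
Block 6 (111): 3 ones → 1

001011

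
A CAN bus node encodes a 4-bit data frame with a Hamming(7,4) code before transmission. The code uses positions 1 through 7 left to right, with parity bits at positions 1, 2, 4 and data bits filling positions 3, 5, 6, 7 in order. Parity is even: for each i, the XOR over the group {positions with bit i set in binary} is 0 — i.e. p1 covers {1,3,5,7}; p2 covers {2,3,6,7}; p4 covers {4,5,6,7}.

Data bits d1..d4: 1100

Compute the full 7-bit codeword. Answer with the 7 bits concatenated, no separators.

0111100

Place data at non-parity positions: p1 p2 1 p4 1 0 0
p1 (pos 1,3,5,7): XOR of data positions = 1⊕1⊕0 = 0
p2 (pos 2,3,6,7): XOR of data positions = 1⊕0⊕0 = 1
p4 (pos 4,5,6,7): XOR of data positions = 1⊕0⊕0 = 1
Codeword: 0111100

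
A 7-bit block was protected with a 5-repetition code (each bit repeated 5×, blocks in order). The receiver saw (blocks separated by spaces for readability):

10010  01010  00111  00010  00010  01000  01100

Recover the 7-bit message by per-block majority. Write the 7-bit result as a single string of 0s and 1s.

0010000

Block 1 (10010): 2 ones → 0
Block 2 (01010): 2 ones → 0
Block 3 (00111): 3 ones → 1
Block 4 (00010): 1 one → 0
Block 5 (00010): 1 one → 0
Block 6 (01000): 1 one → 0
Block 7 (01100): 2 ones → 0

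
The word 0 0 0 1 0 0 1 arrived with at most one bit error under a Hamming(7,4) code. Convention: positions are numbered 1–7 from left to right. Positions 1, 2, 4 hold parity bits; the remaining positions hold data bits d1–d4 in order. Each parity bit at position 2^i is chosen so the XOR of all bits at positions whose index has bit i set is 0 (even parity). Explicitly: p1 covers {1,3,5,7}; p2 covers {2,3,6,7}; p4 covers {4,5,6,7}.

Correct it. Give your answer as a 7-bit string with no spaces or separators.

s1 (pos 1,3,5,7): 0⊕0⊕0⊕1 = 1
s2 (pos 2,3,6,7): 0⊕0⊕0⊕1 = 1
s4 (pos 4,5,6,7): 1⊕0⊕0⊕1 = 0
Syndrome s4…s1 = 011 → error at position 3.
Flip position 3: 0001001 → 0011001

0011001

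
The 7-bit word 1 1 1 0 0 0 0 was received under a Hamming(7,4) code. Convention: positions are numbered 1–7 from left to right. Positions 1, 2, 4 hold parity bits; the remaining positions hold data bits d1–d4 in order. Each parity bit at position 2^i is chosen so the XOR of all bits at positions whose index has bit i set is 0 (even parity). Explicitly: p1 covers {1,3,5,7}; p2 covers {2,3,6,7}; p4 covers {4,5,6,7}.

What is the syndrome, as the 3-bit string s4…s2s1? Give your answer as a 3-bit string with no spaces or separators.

000

s1 (pos 1,3,5,7): 1⊕1⊕0⊕0 = 0
s2 (pos 2,3,6,7): 1⊕1⊕0⊕0 = 0
s4 (pos 4,5,6,7): 0⊕0⊕0⊕0 = 0
Syndrome s4…s1 = 000 → no error.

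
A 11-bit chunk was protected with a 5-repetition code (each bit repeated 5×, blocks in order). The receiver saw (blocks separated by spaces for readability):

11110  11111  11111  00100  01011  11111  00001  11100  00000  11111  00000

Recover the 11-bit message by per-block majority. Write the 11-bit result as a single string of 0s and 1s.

Block 1 (11110): 4 ones → 1
Block 2 (11111): 5 ones → 1
Block 3 (11111): 5 ones → 1
Block 4 (00100): 1 one → 0
Block 5 (01011): 3 ones → 1
Block 6 (11111): 5 ones → 1
Block 7 (00001): 1 one → 0
Block 8 (11100): 3 ones → 1
Block 9 (00000): 0 ones → 0
Block 10 (11111): 5 ones → 1
Block 11 (00000): 0 ones → 0

11101101010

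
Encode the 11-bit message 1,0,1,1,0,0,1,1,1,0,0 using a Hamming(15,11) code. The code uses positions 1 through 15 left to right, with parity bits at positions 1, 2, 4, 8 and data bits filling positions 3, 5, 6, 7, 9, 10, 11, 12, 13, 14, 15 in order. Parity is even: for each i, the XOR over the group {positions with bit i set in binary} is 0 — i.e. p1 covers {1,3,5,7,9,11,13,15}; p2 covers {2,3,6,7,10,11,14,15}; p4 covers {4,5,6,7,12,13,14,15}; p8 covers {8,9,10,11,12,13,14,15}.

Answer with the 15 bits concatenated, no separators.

001001110011100

Place data at non-parity positions: p1 p2 1 p4 0 1 1 p8 0 0 1 1 1 0 0
p1 (pos 1,3,5,7,9,11,13,15): XOR of data positions = 1⊕0⊕1⊕0⊕1⊕1⊕0 = 0
p2 (pos 2,3,6,7,10,11,14,15): XOR of data positions = 1⊕1⊕1⊕0⊕1⊕0⊕0 = 0
p4 (pos 4,5,6,7,12,13,14,15): XOR of data positions = 0⊕1⊕1⊕1⊕1⊕0⊕0 = 0
p8 (pos 8,9,10,11,12,13,14,15): XOR of data positions = 0⊕0⊕1⊕1⊕1⊕0⊕0 = 1
Codeword: 001001110011100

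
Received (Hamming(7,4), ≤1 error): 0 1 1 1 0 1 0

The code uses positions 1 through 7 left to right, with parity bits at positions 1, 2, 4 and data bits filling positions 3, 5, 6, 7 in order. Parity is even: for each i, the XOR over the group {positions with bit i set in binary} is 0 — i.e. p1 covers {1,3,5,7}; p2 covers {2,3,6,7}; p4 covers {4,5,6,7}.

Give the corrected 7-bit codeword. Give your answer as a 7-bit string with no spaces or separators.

0101010

s1 (pos 1,3,5,7): 0⊕1⊕0⊕0 = 1
s2 (pos 2,3,6,7): 1⊕1⊕1⊕0 = 1
s4 (pos 4,5,6,7): 1⊕0⊕1⊕0 = 0
Syndrome s4…s1 = 011 → error at position 3.
Flip position 3: 0111010 → 0101010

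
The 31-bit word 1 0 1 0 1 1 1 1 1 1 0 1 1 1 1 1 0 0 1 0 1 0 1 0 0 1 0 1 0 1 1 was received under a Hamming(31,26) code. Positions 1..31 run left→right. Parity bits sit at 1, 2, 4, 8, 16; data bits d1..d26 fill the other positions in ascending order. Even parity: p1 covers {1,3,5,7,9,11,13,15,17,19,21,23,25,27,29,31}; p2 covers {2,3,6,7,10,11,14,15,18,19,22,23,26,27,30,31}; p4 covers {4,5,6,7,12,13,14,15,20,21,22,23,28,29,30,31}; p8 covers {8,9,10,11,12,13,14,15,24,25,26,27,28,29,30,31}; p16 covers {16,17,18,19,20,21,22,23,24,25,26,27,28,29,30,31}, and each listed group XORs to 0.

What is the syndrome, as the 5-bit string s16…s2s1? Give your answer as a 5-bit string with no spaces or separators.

01011

s1 (pos 1,3,5,7,9,11,13,15,17,19,21,23,25,27,29,31): 1⊕1⊕1⊕1⊕1⊕0⊕1⊕1⊕0⊕1⊕1⊕1⊕0⊕0⊕0⊕1 = 1
s2 (pos 2,3,6,7,10,11,14,15,18,19,22,23,26,27,30,31): 0⊕1⊕1⊕1⊕1⊕0⊕1⊕1⊕0⊕1⊕0⊕1⊕1⊕0⊕1⊕1 = 1
s4 (pos 4,5,6,7,12,13,14,15,20,21,22,23,28,29,30,31): 0⊕1⊕1⊕1⊕1⊕1⊕1⊕1⊕0⊕1⊕0⊕1⊕1⊕0⊕1⊕1 = 0
s8 (pos 8,9,10,11,12,13,14,15,24,25,26,27,28,29,30,31): 1⊕1⊕1⊕0⊕1⊕1⊕1⊕1⊕0⊕0⊕1⊕0⊕1⊕0⊕1⊕1 = 1
s16 (pos 16,17,18,19,20,21,22,23,24,25,26,27,28,29,30,31): 1⊕0⊕0⊕1⊕0⊕1⊕0⊕1⊕0⊕0⊕1⊕0⊕1⊕0⊕1⊕1 = 0
Syndrome s16…s1 = 01011 → error at position 11.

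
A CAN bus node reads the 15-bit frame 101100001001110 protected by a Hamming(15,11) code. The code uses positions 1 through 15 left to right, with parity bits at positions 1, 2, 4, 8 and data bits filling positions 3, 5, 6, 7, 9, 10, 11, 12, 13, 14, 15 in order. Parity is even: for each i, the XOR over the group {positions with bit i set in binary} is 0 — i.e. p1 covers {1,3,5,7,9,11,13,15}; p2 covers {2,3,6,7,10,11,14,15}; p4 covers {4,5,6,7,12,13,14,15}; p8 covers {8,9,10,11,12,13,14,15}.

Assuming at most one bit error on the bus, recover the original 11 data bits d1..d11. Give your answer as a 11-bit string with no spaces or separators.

s1 (pos 1,3,5,7,9,11,13,15): 1⊕1⊕0⊕0⊕1⊕0⊕1⊕0 = 0
s2 (pos 2,3,6,7,10,11,14,15): 0⊕1⊕0⊕0⊕0⊕0⊕1⊕0 = 0
s4 (pos 4,5,6,7,12,13,14,15): 1⊕0⊕0⊕0⊕1⊕1⊕1⊕0 = 0
s8 (pos 8,9,10,11,12,13,14,15): 0⊕1⊕0⊕0⊕1⊕1⊕1⊕0 = 0
Syndrome s8…s1 = 0000 → no error.
Read data bits from positions 3,5,6,7,9,10,11,12,13,14,15: 10001001110

10001001110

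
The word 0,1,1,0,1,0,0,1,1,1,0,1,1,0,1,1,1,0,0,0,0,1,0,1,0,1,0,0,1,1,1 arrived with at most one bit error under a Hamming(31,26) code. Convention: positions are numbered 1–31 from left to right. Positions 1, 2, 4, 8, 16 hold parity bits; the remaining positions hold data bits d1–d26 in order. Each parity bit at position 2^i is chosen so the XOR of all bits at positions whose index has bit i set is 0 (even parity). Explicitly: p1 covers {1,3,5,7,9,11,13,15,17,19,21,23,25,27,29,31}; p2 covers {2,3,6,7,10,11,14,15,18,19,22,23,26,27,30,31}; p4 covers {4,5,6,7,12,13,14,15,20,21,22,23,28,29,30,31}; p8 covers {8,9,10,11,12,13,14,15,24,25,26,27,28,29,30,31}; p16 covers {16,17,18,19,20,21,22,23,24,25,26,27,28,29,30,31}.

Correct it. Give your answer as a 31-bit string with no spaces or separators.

s1 (pos 1,3,5,7,9,11,13,15,17,19,21,23,25,27,29,31): 0⊕1⊕1⊕0⊕1⊕0⊕1⊕1⊕1⊕0⊕0⊕0⊕0⊕0⊕1⊕1 = 0
s2 (pos 2,3,6,7,10,11,14,15,18,19,22,23,26,27,30,31): 1⊕1⊕0⊕0⊕1⊕0⊕0⊕1⊕0⊕0⊕1⊕0⊕1⊕0⊕1⊕1 = 0
s4 (pos 4,5,6,7,12,13,14,15,20,21,22,23,28,29,30,31): 0⊕1⊕0⊕0⊕1⊕1⊕0⊕1⊕0⊕0⊕1⊕0⊕0⊕1⊕1⊕1 = 0
s8 (pos 8,9,10,11,12,13,14,15,24,25,26,27,28,29,30,31): 1⊕1⊕1⊕0⊕1⊕1⊕0⊕1⊕1⊕0⊕1⊕0⊕0⊕1⊕1⊕1 = 1
s16 (pos 16,17,18,19,20,21,22,23,24,25,26,27,28,29,30,31): 1⊕1⊕0⊕0⊕0⊕0⊕1⊕0⊕1⊕0⊕1⊕0⊕0⊕1⊕1⊕1 = 0
Syndrome s16…s1 = 01000 → error at position 8.
Flip position 8: 0110100111011011100001010100111 → 0110100011011011100001010100111

0110100011011011100001010100111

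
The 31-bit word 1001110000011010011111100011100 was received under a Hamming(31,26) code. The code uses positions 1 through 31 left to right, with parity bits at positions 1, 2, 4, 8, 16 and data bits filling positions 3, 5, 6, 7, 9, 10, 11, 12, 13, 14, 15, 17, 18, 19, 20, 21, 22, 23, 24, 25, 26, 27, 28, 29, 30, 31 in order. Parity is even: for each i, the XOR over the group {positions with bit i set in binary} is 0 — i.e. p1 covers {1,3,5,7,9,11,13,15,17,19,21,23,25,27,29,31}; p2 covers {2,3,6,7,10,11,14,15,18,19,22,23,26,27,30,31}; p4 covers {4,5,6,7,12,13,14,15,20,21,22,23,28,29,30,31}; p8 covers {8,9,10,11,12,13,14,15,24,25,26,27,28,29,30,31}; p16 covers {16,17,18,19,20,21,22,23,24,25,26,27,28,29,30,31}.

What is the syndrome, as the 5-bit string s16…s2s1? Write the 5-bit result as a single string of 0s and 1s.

10011

s1 (pos 1,3,5,7,9,11,13,15,17,19,21,23,25,27,29,31): 1⊕0⊕1⊕0⊕0⊕0⊕1⊕1⊕0⊕1⊕1⊕1⊕0⊕1⊕1⊕0 = 1
s2 (pos 2,3,6,7,10,11,14,15,18,19,22,23,26,27,30,31): 0⊕0⊕1⊕0⊕0⊕0⊕0⊕1⊕1⊕1⊕1⊕1⊕0⊕1⊕0⊕0 = 1
s4 (pos 4,5,6,7,12,13,14,15,20,21,22,23,28,29,30,31): 1⊕1⊕1⊕0⊕1⊕1⊕0⊕1⊕1⊕1⊕1⊕1⊕1⊕1⊕0⊕0 = 0
s8 (pos 8,9,10,11,12,13,14,15,24,25,26,27,28,29,30,31): 0⊕0⊕0⊕0⊕1⊕1⊕0⊕1⊕0⊕0⊕0⊕1⊕1⊕1⊕0⊕0 = 0
s16 (pos 16,17,18,19,20,21,22,23,24,25,26,27,28,29,30,31): 0⊕0⊕1⊕1⊕1⊕1⊕1⊕1⊕0⊕0⊕0⊕1⊕1⊕1⊕0⊕0 = 1
Syndrome s16…s1 = 10011 → error at position 19.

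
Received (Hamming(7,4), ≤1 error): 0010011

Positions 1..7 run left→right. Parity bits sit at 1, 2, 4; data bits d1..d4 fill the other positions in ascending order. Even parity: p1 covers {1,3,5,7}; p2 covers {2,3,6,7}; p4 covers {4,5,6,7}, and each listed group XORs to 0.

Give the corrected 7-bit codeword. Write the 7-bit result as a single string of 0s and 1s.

0110011

s1 (pos 1,3,5,7): 0⊕1⊕0⊕1 = 0
s2 (pos 2,3,6,7): 0⊕1⊕1⊕1 = 1
s4 (pos 4,5,6,7): 0⊕0⊕1⊕1 = 0
Syndrome s4…s1 = 010 → error at position 2.
Flip position 2: 0010011 → 0110011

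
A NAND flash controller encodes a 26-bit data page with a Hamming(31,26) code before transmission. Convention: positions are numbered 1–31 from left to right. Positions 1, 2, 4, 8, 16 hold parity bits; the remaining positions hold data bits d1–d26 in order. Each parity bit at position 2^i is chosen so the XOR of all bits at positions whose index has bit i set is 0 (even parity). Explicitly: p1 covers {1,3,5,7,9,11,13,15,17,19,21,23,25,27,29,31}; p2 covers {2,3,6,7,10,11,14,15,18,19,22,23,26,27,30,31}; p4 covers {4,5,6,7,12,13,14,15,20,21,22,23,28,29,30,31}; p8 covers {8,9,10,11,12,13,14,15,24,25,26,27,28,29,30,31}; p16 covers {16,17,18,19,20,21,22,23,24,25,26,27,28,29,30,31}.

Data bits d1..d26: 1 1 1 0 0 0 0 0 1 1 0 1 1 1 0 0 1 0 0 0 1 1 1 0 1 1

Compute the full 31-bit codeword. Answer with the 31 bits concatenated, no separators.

1010110100001101111001000111011

Place data at non-parity positions: p1 p2 1 p4 1 1 0 p8 0 0 0 0 1 1 0 p16 1 1 1 0 0 1 0 0 0 1 1 1 0 1 1
p1 (pos 1,3,5,7,9,11,13,15,17,19,21,23,25,27,29,31): XOR of data positions = 1⊕1⊕0⊕0⊕0⊕1⊕0⊕1⊕1⊕0⊕0⊕0⊕1⊕0⊕1 = 1
p2 (pos 2,3,6,7,10,11,14,15,18,19,22,23,26,27,30,31): XOR of data positions = 1⊕1⊕0⊕0⊕0⊕1⊕0⊕1⊕1⊕1⊕0⊕1⊕1⊕1⊕1 = 0
p4 (pos 4,5,6,7,12,13,14,15,20,21,22,23,28,29,30,31): XOR of data positions = 1⊕1⊕0⊕0⊕1⊕1⊕0⊕0⊕0⊕1⊕0⊕1⊕0⊕1⊕1 = 0
p8 (pos 8,9,10,11,12,13,14,15,24,25,26,27,28,29,30,31): XOR of data positions = 0⊕0⊕0⊕0⊕1⊕1⊕0⊕0⊕0⊕1⊕1⊕1⊕0⊕1⊕1 = 1
p16 (pos 16,17,18,19,20,21,22,23,24,25,26,27,28,29,30,31): XOR of data positions = 1⊕1⊕1⊕0⊕0⊕1⊕0⊕0⊕0⊕1⊕1⊕1⊕0⊕1⊕1 = 1
Codeword: 1010110100001101111001000111011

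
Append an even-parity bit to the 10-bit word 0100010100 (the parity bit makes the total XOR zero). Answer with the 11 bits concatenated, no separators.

XOR of the 10 data bits: 0⊕1⊕0⊕0⊕0⊕1⊕0⊕1⊕0⊕0 = 1
Parity bit = 1 (so all 11 bits XOR to 0).

01000101001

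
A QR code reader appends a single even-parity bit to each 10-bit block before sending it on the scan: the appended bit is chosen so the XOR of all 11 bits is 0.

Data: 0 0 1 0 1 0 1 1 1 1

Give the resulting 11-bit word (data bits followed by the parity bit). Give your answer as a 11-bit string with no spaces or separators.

XOR of the 10 data bits: 0⊕0⊕1⊕0⊕1⊕0⊕1⊕1⊕1⊕1 = 0
Parity bit = 0 (so all 11 bits XOR to 0).

00101011110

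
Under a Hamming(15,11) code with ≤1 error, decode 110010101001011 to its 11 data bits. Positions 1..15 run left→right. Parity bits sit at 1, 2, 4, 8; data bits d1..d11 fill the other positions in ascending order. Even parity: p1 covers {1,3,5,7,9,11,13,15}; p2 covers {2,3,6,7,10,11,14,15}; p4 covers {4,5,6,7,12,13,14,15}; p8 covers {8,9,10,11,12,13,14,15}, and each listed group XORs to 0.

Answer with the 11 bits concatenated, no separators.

s1 (pos 1,3,5,7,9,11,13,15): 1⊕0⊕1⊕1⊕1⊕0⊕0⊕1 = 1
s2 (pos 2,3,6,7,10,11,14,15): 1⊕0⊕0⊕1⊕0⊕0⊕1⊕1 = 0
s4 (pos 4,5,6,7,12,13,14,15): 0⊕1⊕0⊕1⊕1⊕0⊕1⊕1 = 1
s8 (pos 8,9,10,11,12,13,14,15): 0⊕1⊕0⊕0⊕1⊕0⊕1⊕1 = 0
Syndrome s8…s1 = 0101 → error at position 5.
Flip position 5: 110010101001011 → 110000101001011
Read data bits from positions 3,5,6,7,9,10,11,12,13,14,15: 00011001011

00011001011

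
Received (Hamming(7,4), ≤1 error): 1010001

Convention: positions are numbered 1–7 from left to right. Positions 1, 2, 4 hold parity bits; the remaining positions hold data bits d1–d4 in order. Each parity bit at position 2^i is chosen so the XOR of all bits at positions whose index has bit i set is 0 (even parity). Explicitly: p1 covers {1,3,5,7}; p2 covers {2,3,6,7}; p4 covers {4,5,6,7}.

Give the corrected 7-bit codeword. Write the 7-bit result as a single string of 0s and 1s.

s1 (pos 1,3,5,7): 1⊕1⊕0⊕1 = 1
s2 (pos 2,3,6,7): 0⊕1⊕0⊕1 = 0
s4 (pos 4,5,6,7): 0⊕0⊕0⊕1 = 1
Syndrome s4…s1 = 101 → error at position 5.
Flip position 5: 1010001 → 1010101

1010101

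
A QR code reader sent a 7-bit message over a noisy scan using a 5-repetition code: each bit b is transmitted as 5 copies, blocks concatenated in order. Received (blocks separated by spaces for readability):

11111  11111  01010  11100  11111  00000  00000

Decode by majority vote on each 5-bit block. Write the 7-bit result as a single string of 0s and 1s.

1101100

Block 1 (11111): 5 ones → 1
Block 2 (11111): 5 ones → 1
Block 3 (01010): 2 ones → 0
Block 4 (11100): 3 ones → 1
Block 5 (11111): 5 ones → 1
Block 6 (00000): 0 ones → 0
Block 7 (00000): 0 ones → 0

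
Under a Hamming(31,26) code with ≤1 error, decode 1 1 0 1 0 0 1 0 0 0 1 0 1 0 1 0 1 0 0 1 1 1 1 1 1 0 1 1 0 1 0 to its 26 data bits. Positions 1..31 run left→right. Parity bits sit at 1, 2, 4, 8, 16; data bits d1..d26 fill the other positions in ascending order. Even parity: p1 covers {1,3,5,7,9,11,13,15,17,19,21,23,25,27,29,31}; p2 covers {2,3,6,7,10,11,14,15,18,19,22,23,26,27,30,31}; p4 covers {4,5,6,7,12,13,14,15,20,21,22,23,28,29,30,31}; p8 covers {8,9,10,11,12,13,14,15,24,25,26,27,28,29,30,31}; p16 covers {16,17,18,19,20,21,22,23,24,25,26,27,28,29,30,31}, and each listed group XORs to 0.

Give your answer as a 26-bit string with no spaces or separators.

s1 (pos 1,3,5,7,9,11,13,15,17,19,21,23,25,27,29,31): 1⊕0⊕0⊕1⊕0⊕1⊕1⊕1⊕1⊕0⊕1⊕1⊕1⊕1⊕0⊕0 = 0
s2 (pos 2,3,6,7,10,11,14,15,18,19,22,23,26,27,30,31): 1⊕0⊕0⊕1⊕0⊕1⊕0⊕1⊕0⊕0⊕1⊕1⊕0⊕1⊕1⊕0 = 0
s4 (pos 4,5,6,7,12,13,14,15,20,21,22,23,28,29,30,31): 1⊕0⊕0⊕1⊕0⊕1⊕0⊕1⊕1⊕1⊕1⊕1⊕1⊕0⊕1⊕0 = 0
s8 (pos 8,9,10,11,12,13,14,15,24,25,26,27,28,29,30,31): 0⊕0⊕0⊕1⊕0⊕1⊕0⊕1⊕1⊕1⊕0⊕1⊕1⊕0⊕1⊕0 = 0
s16 (pos 16,17,18,19,20,21,22,23,24,25,26,27,28,29,30,31): 0⊕1⊕0⊕0⊕1⊕1⊕1⊕1⊕1⊕1⊕0⊕1⊕1⊕0⊕1⊕0 = 0
Syndrome s16…s1 = 00000 → no error.
Read data bits from positions 3,5,6,7,9,10,11,12,13,14,15,17,18,19,20,21,22,23,24,25,26,27,28,29,30,31: 00010010101100111111011010

00010010101100111111011010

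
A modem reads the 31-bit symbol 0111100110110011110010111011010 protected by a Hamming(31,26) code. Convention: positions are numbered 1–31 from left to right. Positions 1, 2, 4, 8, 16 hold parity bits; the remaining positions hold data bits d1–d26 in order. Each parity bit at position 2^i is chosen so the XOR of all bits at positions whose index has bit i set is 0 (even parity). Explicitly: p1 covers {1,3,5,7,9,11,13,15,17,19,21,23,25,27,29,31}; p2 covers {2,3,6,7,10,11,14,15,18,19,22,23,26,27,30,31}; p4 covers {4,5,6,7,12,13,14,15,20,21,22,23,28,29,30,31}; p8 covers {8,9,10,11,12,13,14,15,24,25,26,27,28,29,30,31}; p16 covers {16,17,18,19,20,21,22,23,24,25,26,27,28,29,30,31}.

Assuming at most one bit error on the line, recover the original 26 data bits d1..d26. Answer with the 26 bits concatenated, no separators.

11001011001110010111011010

s1 (pos 1,3,5,7,9,11,13,15,17,19,21,23,25,27,29,31): 0⊕1⊕1⊕0⊕1⊕1⊕0⊕1⊕1⊕0⊕1⊕1⊕1⊕1⊕0⊕0 = 0
s2 (pos 2,3,6,7,10,11,14,15,18,19,22,23,26,27,30,31): 1⊕1⊕0⊕0⊕0⊕1⊕0⊕1⊕1⊕0⊕0⊕1⊕0⊕1⊕1⊕0 = 0
s4 (pos 4,5,6,7,12,13,14,15,20,21,22,23,28,29,30,31): 1⊕1⊕0⊕0⊕1⊕0⊕0⊕1⊕0⊕1⊕0⊕1⊕1⊕0⊕1⊕0 = 0
s8 (pos 8,9,10,11,12,13,14,15,24,25,26,27,28,29,30,31): 1⊕1⊕0⊕1⊕1⊕0⊕0⊕1⊕1⊕1⊕0⊕1⊕1⊕0⊕1⊕0 = 0
s16 (pos 16,17,18,19,20,21,22,23,24,25,26,27,28,29,30,31): 1⊕1⊕1⊕0⊕0⊕1⊕0⊕1⊕1⊕1⊕0⊕1⊕1⊕0⊕1⊕0 = 0
Syndrome s16…s1 = 00000 → no error.
Read data bits from positions 3,5,6,7,9,10,11,12,13,14,15,17,18,19,20,21,22,23,24,25,26,27,28,29,30,31: 11001011001110010111011010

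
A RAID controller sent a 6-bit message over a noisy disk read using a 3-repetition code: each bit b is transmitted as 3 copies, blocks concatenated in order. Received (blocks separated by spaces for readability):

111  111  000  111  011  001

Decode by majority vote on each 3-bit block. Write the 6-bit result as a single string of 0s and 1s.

110110

Block 1 (111): 3 ones → 1
Block 2 (111): 3 ones → 1
Block 3 (000): 0 ones → 0
Block 4 (111): 3 ones → 1
Block 5 (011): 2 ones → 1
Block 6 (001): 1 one → 0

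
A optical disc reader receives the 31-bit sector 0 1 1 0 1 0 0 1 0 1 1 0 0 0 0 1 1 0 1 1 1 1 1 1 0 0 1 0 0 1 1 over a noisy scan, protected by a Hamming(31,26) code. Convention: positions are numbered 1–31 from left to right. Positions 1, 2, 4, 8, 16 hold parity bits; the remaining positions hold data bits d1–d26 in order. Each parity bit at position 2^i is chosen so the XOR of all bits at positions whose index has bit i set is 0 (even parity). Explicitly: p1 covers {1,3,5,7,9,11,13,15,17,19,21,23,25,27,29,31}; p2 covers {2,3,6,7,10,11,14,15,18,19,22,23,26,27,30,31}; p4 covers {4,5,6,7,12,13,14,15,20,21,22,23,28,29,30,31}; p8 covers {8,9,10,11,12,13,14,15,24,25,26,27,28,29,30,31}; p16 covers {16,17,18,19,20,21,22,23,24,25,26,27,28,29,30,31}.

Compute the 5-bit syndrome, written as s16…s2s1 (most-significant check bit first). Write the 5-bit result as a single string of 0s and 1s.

s1 (pos 1,3,5,7,9,11,13,15,17,19,21,23,25,27,29,31): 0⊕1⊕1⊕0⊕0⊕1⊕0⊕0⊕1⊕1⊕1⊕1⊕0⊕1⊕0⊕1 = 1
s2 (pos 2,3,6,7,10,11,14,15,18,19,22,23,26,27,30,31): 1⊕1⊕0⊕0⊕1⊕1⊕0⊕0⊕0⊕1⊕1⊕1⊕0⊕1⊕1⊕1 = 0
s4 (pos 4,5,6,7,12,13,14,15,20,21,22,23,28,29,30,31): 0⊕1⊕0⊕0⊕0⊕0⊕0⊕0⊕1⊕1⊕1⊕1⊕0⊕0⊕1⊕1 = 1
s8 (pos 8,9,10,11,12,13,14,15,24,25,26,27,28,29,30,31): 1⊕0⊕1⊕1⊕0⊕0⊕0⊕0⊕1⊕0⊕0⊕1⊕0⊕0⊕1⊕1 = 1
s16 (pos 16,17,18,19,20,21,22,23,24,25,26,27,28,29,30,31): 1⊕1⊕0⊕1⊕1⊕1⊕1⊕1⊕1⊕0⊕0⊕1⊕0⊕0⊕1⊕1 = 1
Syndrome s16…s1 = 11101 → error at position 29.

11101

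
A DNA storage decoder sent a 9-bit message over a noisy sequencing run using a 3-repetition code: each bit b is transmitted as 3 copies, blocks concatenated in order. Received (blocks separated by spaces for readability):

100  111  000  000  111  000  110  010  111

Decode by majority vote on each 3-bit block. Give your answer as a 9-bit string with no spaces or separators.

010010101

Block 1 (100): 1 one → 0
Block 2 (111): 3 ones → 1
Block 3 (000): 0 ones → 0
Block 4 (000): 0 ones → 0
Block 5 (111): 3 ones → 1
Block 6 (000): 0 ones → 0
Block 7 (110): 2 ones → 1
Block 8 (010): 1 one → 0
Block 9 (111): 3 ones → 1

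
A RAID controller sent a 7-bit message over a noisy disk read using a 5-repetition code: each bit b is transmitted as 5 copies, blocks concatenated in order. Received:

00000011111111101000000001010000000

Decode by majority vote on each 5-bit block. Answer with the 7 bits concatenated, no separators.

Block 1 (00000): 0 ones → 0
Block 2 (01111): 4 ones → 1
Block 3 (11111): 5 ones → 1
Block 4 (01000): 1 one → 0
Block 5 (00000): 0 ones → 0
Block 6 (10100): 2 ones → 0
Block 7 (00000): 0 ones → 0

0110000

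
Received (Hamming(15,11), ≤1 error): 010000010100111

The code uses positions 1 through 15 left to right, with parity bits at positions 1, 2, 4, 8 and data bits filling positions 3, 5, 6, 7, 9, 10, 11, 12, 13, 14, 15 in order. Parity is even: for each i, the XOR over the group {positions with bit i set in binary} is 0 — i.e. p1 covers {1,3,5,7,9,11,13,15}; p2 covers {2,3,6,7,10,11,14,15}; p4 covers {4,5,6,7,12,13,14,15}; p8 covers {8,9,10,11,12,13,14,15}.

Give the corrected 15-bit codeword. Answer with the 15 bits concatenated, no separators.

s1 (pos 1,3,5,7,9,11,13,15): 0⊕0⊕0⊕0⊕0⊕0⊕1⊕1 = 0
s2 (pos 2,3,6,7,10,11,14,15): 1⊕0⊕0⊕0⊕1⊕0⊕1⊕1 = 0
s4 (pos 4,5,6,7,12,13,14,15): 0⊕0⊕0⊕0⊕0⊕1⊕1⊕1 = 1
s8 (pos 8,9,10,11,12,13,14,15): 1⊕0⊕1⊕0⊕0⊕1⊕1⊕1 = 1
Syndrome s8…s1 = 1100 → error at position 12.
Flip position 12: 010000010100111 → 010000010101111

010000010101111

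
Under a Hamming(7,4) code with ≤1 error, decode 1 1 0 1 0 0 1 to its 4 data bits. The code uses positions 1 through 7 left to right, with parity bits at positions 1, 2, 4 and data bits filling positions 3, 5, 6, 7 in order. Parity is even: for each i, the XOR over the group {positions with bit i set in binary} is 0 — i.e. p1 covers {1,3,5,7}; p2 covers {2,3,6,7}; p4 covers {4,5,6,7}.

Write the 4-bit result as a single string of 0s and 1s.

s1 (pos 1,3,5,7): 1⊕0⊕0⊕1 = 0
s2 (pos 2,3,6,7): 1⊕0⊕0⊕1 = 0
s4 (pos 4,5,6,7): 1⊕0⊕0⊕1 = 0
Syndrome s4…s1 = 000 → no error.
Read data bits from positions 3,5,6,7: 0001

0001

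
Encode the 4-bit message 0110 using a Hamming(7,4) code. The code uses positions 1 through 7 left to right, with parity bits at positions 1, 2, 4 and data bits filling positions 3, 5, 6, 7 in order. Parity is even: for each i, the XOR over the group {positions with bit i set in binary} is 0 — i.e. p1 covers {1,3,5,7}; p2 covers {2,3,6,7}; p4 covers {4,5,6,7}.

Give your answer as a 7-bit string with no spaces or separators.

1100110

Place data at non-parity positions: p1 p2 0 p4 1 1 0
p1 (pos 1,3,5,7): XOR of data positions = 0⊕1⊕0 = 1
p2 (pos 2,3,6,7): XOR of data positions = 0⊕1⊕0 = 1
p4 (pos 4,5,6,7): XOR of data positions = 1⊕1⊕0 = 0
Codeword: 1100110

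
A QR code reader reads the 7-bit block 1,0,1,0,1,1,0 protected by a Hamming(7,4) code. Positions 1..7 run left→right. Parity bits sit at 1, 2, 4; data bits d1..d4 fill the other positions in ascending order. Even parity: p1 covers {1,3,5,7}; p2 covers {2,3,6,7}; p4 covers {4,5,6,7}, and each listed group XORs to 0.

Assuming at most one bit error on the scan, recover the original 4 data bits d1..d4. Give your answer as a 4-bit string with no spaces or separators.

s1 (pos 1,3,5,7): 1⊕1⊕1⊕0 = 1
s2 (pos 2,3,6,7): 0⊕1⊕1⊕0 = 0
s4 (pos 4,5,6,7): 0⊕1⊕1⊕0 = 0
Syndrome s4…s1 = 001 → error at position 1.
Flip position 1: 1010110 → 0010110
Read data bits from positions 3,5,6,7: 1110

1110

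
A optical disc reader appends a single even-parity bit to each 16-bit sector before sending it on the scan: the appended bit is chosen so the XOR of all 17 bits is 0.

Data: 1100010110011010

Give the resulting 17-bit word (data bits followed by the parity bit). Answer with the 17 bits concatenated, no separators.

11000101100110100

XOR of the 16 data bits: 1⊕1⊕0⊕0⊕0⊕1⊕0⊕1⊕1⊕0⊕0⊕1⊕1⊕0⊕1⊕0 = 0
Parity bit = 0 (so all 17 bits XOR to 0).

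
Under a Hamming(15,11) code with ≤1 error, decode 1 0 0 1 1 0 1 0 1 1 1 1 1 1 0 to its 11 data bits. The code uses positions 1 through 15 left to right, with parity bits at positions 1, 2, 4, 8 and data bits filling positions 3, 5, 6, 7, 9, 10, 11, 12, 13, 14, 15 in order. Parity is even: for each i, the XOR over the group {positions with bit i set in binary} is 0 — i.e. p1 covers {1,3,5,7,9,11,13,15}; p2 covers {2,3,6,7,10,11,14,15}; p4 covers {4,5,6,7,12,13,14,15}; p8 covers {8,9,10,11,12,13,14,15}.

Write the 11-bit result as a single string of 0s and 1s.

01011111110

s1 (pos 1,3,5,7,9,11,13,15): 1⊕0⊕1⊕1⊕1⊕1⊕1⊕0 = 0
s2 (pos 2,3,6,7,10,11,14,15): 0⊕0⊕0⊕1⊕1⊕1⊕1⊕0 = 0
s4 (pos 4,5,6,7,12,13,14,15): 1⊕1⊕0⊕1⊕1⊕1⊕1⊕0 = 0
s8 (pos 8,9,10,11,12,13,14,15): 0⊕1⊕1⊕1⊕1⊕1⊕1⊕0 = 0
Syndrome s8…s1 = 0000 → no error.
Read data bits from positions 3,5,6,7,9,10,11,12,13,14,15: 01011111110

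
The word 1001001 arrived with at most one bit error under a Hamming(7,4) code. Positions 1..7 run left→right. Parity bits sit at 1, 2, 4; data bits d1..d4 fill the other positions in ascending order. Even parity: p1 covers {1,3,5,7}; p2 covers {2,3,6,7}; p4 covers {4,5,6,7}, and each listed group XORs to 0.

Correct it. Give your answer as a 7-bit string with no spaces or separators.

s1 (pos 1,3,5,7): 1⊕0⊕0⊕1 = 0
s2 (pos 2,3,6,7): 0⊕0⊕0⊕1 = 1
s4 (pos 4,5,6,7): 1⊕0⊕0⊕1 = 0
Syndrome s4…s1 = 010 → error at position 2.
Flip position 2: 1001001 → 1101001

1101001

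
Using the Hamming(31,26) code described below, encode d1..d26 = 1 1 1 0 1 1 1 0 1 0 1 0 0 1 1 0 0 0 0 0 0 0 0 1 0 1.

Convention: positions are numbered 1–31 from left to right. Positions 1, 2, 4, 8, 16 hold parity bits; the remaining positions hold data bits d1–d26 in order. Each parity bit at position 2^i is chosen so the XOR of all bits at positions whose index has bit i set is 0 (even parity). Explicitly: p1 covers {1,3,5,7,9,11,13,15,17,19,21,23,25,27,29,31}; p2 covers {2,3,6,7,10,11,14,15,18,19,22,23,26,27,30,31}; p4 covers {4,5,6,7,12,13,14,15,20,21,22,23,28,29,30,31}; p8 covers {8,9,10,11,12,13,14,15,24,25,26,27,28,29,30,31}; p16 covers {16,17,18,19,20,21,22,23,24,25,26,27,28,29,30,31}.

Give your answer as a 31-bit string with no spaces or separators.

1111110111101010001100000000101

Place data at non-parity positions: p1 p2 1 p4 1 1 0 p8 1 1 1 0 1 0 1 p16 0 0 1 1 0 0 0 0 0 0 0 0 1 0 1
p1 (pos 1,3,5,7,9,11,13,15,17,19,21,23,25,27,29,31): XOR of data positions = 1⊕1⊕0⊕1⊕1⊕1⊕1⊕0⊕1⊕0⊕0⊕0⊕0⊕1⊕1 = 1
p2 (pos 2,3,6,7,10,11,14,15,18,19,22,23,26,27,30,31): XOR of data positions = 1⊕1⊕0⊕1⊕1⊕0⊕1⊕0⊕1⊕0⊕0⊕0⊕0⊕0⊕1 = 1
p4 (pos 4,5,6,7,12,13,14,15,20,21,22,23,28,29,30,31): XOR of data positions = 1⊕1⊕0⊕0⊕1⊕0⊕1⊕1⊕0⊕0⊕0⊕0⊕1⊕0⊕1 = 1
p8 (pos 8,9,10,11,12,13,14,15,24,25,26,27,28,29,30,31): XOR of data positions = 1⊕1⊕1⊕0⊕1⊕0⊕1⊕0⊕0⊕0⊕0⊕0⊕1⊕0⊕1 = 1
p16 (pos 16,17,18,19,20,21,22,23,24,25,26,27,28,29,30,31): XOR of data positions = 0⊕0⊕1⊕1⊕0⊕0⊕0⊕0⊕0⊕0⊕0⊕0⊕1⊕0⊕1 = 0
Codeword: 1111110111101010001100000000101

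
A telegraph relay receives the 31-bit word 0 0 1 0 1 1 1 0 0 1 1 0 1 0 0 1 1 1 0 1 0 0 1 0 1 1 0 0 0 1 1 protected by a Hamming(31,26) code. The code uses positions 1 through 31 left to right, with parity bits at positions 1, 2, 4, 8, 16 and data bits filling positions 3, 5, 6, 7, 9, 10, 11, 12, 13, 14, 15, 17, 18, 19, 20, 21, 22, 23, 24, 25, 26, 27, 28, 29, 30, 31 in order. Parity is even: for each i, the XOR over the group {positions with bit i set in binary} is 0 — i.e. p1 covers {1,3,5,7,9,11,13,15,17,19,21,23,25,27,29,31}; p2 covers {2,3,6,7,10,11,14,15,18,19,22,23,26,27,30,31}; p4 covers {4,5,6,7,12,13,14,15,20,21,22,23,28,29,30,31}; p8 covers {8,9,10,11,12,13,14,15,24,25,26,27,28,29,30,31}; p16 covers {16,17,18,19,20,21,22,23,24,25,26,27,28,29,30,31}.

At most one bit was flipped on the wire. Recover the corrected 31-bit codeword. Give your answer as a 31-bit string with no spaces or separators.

0010111001101001110100100100011

s1 (pos 1,3,5,7,9,11,13,15,17,19,21,23,25,27,29,31): 0⊕1⊕1⊕1⊕0⊕1⊕1⊕0⊕1⊕0⊕0⊕1⊕1⊕0⊕0⊕1 = 1
s2 (pos 2,3,6,7,10,11,14,15,18,19,22,23,26,27,30,31): 0⊕1⊕1⊕1⊕1⊕1⊕0⊕0⊕1⊕0⊕0⊕1⊕1⊕0⊕1⊕1 = 0
s4 (pos 4,5,6,7,12,13,14,15,20,21,22,23,28,29,30,31): 0⊕1⊕1⊕1⊕0⊕1⊕0⊕0⊕1⊕0⊕0⊕1⊕0⊕0⊕1⊕1 = 0
s8 (pos 8,9,10,11,12,13,14,15,24,25,26,27,28,29,30,31): 0⊕0⊕1⊕1⊕0⊕1⊕0⊕0⊕0⊕1⊕1⊕0⊕0⊕0⊕1⊕1 = 1
s16 (pos 16,17,18,19,20,21,22,23,24,25,26,27,28,29,30,31): 1⊕1⊕1⊕0⊕1⊕0⊕0⊕1⊕0⊕1⊕1⊕0⊕0⊕0⊕1⊕1 = 1
Syndrome s16…s1 = 11001 → error at position 25.
Flip position 25: 0010111001101001110100101100011 → 0010111001101001110100100100011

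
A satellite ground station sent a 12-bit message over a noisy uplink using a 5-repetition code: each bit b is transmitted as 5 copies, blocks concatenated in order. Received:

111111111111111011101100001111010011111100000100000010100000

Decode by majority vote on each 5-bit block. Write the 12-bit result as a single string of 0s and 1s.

111101010000

Block 1 (11111): 5 ones → 1
Block 2 (11111): 5 ones → 1
Block 3 (11111): 5 ones → 1
Block 4 (01110): 3 ones → 1
Block 5 (11000): 2 ones → 0
Block 6 (01111): 4 ones → 1
Block 7 (01001): 2 ones → 0
Block 8 (11111): 5 ones → 1
Block 9 (00000): 0 ones → 0
Block 10 (10000): 1 one → 0
Block 11 (00101): 2 ones → 0
Block 12 (00000): 0 ones → 0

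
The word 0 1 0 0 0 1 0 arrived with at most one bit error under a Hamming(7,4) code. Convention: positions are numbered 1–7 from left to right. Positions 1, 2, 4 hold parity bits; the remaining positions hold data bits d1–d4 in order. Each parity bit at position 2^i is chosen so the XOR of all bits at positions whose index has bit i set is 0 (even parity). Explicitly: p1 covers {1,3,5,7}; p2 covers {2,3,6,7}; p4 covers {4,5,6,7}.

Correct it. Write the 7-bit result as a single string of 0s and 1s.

s1 (pos 1,3,5,7): 0⊕0⊕0⊕0 = 0
s2 (pos 2,3,6,7): 1⊕0⊕1⊕0 = 0
s4 (pos 4,5,6,7): 0⊕0⊕1⊕0 = 1
Syndrome s4…s1 = 100 → error at position 4.
Flip position 4: 0100010 → 0101010

0101010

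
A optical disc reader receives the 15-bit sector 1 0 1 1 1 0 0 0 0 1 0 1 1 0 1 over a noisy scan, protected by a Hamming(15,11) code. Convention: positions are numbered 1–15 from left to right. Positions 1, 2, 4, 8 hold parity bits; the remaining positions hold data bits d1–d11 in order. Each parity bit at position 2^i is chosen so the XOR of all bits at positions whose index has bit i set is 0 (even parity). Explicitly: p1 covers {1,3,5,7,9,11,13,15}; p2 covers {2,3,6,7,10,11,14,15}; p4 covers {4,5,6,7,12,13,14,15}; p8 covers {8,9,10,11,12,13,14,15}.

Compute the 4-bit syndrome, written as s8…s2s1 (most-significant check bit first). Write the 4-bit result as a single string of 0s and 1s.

0111

s1 (pos 1,3,5,7,9,11,13,15): 1⊕1⊕1⊕0⊕0⊕0⊕1⊕1 = 1
s2 (pos 2,3,6,7,10,11,14,15): 0⊕1⊕0⊕0⊕1⊕0⊕0⊕1 = 1
s4 (pos 4,5,6,7,12,13,14,15): 1⊕1⊕0⊕0⊕1⊕1⊕0⊕1 = 1
s8 (pos 8,9,10,11,12,13,14,15): 0⊕0⊕1⊕0⊕1⊕1⊕0⊕1 = 0
Syndrome s8…s1 = 0111 → error at position 7.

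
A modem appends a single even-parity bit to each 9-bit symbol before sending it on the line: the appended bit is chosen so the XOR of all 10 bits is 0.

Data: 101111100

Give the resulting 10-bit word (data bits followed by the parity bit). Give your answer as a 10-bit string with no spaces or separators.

1011111000

XOR of the 9 data bits: 1⊕0⊕1⊕1⊕1⊕1⊕1⊕0⊕0 = 0
Parity bit = 0 (so all 10 bits XOR to 0).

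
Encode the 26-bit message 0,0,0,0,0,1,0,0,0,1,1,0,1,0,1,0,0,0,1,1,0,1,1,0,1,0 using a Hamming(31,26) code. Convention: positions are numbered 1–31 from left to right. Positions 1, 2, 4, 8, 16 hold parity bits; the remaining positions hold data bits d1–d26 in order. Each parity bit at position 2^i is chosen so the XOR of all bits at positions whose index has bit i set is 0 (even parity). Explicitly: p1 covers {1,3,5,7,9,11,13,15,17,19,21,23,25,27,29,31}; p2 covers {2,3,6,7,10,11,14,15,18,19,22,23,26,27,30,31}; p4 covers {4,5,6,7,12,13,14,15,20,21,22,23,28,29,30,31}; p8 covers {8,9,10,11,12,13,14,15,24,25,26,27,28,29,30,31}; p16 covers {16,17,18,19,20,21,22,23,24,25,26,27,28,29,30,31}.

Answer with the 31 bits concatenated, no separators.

1001000001000111010100011011010

Place data at non-parity positions: p1 p2 0 p4 0 0 0 p8 0 1 0 0 0 1 1 p16 0 1 0 1 0 0 0 1 1 0 1 1 0 1 0
p1 (pos 1,3,5,7,9,11,13,15,17,19,21,23,25,27,29,31): XOR of data positions = 0⊕0⊕0⊕0⊕0⊕0⊕1⊕0⊕0⊕0⊕0⊕1⊕1⊕0⊕0 = 1
p2 (pos 2,3,6,7,10,11,14,15,18,19,22,23,26,27,30,31): XOR of data positions = 0⊕0⊕0⊕1⊕0⊕1⊕1⊕1⊕0⊕0⊕0⊕0⊕1⊕1⊕0 = 0
p4 (pos 4,5,6,7,12,13,14,15,20,21,22,23,28,29,30,31): XOR of data positions = 0⊕0⊕0⊕0⊕0⊕1⊕1⊕1⊕0⊕0⊕0⊕1⊕0⊕1⊕0 = 1
p8 (pos 8,9,10,11,12,13,14,15,24,25,26,27,28,29,30,31): XOR of data positions = 0⊕1⊕0⊕0⊕0⊕1⊕1⊕1⊕1⊕0⊕1⊕1⊕0⊕1⊕0 = 0
p16 (pos 16,17,18,19,20,21,22,23,24,25,26,27,28,29,30,31): XOR of data positions = 0⊕1⊕0⊕1⊕0⊕0⊕0⊕1⊕1⊕0⊕1⊕1⊕0⊕1⊕0 = 1
Codeword: 1001000001000111010100011011010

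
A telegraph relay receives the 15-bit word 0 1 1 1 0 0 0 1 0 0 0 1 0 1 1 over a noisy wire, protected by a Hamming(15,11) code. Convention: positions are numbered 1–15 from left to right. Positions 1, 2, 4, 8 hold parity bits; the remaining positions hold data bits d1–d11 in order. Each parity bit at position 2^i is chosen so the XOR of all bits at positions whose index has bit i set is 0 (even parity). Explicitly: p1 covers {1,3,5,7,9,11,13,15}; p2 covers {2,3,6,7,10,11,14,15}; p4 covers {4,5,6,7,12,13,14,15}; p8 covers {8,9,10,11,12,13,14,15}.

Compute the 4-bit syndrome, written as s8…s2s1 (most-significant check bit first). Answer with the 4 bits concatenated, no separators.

0000

s1 (pos 1,3,5,7,9,11,13,15): 0⊕1⊕0⊕0⊕0⊕0⊕0⊕1 = 0
s2 (pos 2,3,6,7,10,11,14,15): 1⊕1⊕0⊕0⊕0⊕0⊕1⊕1 = 0
s4 (pos 4,5,6,7,12,13,14,15): 1⊕0⊕0⊕0⊕1⊕0⊕1⊕1 = 0
s8 (pos 8,9,10,11,12,13,14,15): 1⊕0⊕0⊕0⊕1⊕0⊕1⊕1 = 0
Syndrome s8…s1 = 0000 → no error.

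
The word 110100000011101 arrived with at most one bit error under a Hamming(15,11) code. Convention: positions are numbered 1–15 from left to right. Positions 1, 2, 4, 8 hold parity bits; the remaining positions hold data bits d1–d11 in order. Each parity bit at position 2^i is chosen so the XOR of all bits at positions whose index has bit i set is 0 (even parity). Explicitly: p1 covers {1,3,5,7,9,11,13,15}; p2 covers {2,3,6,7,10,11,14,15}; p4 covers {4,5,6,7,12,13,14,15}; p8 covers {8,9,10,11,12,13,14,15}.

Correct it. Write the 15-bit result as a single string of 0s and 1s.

s1 (pos 1,3,5,7,9,11,13,15): 1⊕0⊕0⊕0⊕0⊕1⊕1⊕1 = 0
s2 (pos 2,3,6,7,10,11,14,15): 1⊕0⊕0⊕0⊕0⊕1⊕0⊕1 = 1
s4 (pos 4,5,6,7,12,13,14,15): 1⊕0⊕0⊕0⊕1⊕1⊕0⊕1 = 0
s8 (pos 8,9,10,11,12,13,14,15): 0⊕0⊕0⊕1⊕1⊕1⊕0⊕1 = 0
Syndrome s8…s1 = 0010 → error at position 2.
Flip position 2: 110100000011101 → 100100000011101

100100000011101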